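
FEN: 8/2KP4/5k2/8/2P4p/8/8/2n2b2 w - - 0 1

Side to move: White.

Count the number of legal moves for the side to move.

12

White to move; king on c7.
In check: no.
Legal moves: Kd8, Kc8, Kb8, Kb7, Kd6, Kc6, Kb6, d8=Q+, d8=R, d8=B+, d8=N, c5.
Count: 12.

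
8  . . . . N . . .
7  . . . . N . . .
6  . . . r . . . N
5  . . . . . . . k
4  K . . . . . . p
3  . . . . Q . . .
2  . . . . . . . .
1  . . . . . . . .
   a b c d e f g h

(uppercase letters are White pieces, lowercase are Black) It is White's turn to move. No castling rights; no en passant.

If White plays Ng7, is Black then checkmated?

yes

After Ng7: black king on h5; in check: yes, from the white knight on g7.
King squares — g4: attacked by Nh6; h4: own pawn; g5: attacked by Qe3; g6: attacked by Ne7; h6: attacked by Qe3.
Black has no legal moves → checkmate.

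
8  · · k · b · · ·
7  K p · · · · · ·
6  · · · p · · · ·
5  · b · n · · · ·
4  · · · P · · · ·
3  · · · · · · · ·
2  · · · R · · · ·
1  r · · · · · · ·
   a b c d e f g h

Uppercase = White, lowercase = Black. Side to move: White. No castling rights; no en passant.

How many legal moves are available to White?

White to move; king on a7.
In check: yes, from the black rook on a1.
Legal moves: Ra2.
Count: 1.

1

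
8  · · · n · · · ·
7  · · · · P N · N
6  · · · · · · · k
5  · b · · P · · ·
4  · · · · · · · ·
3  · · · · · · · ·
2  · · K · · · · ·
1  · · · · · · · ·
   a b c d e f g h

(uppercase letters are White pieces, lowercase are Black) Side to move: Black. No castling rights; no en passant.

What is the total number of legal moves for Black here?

5

Black to move; king on h6.
In check: yes, from the white knight on f7.
Legal moves: Kxh7, Kg7, Kg6, Kh5, Nxf7.
Count: 5.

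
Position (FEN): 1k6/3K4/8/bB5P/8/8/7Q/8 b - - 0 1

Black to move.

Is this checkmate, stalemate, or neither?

neither

Black to move; black king on b8.
In check: yes, from the white queen on h2.
Legal moves for Black: Ka8, Kb7, Ka7, Bc7.
Black is in check but has 4 legal moves → neither.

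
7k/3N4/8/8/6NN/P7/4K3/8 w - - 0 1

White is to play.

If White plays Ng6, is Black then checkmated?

After Ng6: black king on h8; in check: yes, from the white knight on g6.
Black has 3 legal replies: Kg8, Kh7, Kg7.
In check but a legal move exists → not checkmate.

no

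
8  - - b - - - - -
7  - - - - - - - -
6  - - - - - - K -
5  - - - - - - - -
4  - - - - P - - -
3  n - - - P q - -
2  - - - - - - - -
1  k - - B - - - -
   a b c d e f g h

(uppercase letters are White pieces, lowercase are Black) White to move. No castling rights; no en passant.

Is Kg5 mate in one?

After Kg5: black king on a1; in check: no.
Black is not in check, so this cannot be checkmate.

no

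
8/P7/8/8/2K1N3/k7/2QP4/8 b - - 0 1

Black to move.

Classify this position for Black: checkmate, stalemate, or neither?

stalemate

Black to move; black king on a3.
In check: no.
King squares — a2: attacked by Qc2; b2: attacked by Qc2; b3: attacked by Qc2; a4: attacked by Qc2; b4: attacked by Kc4.
Legal moves for Black: none.
Not in check and no legal moves → stalemate.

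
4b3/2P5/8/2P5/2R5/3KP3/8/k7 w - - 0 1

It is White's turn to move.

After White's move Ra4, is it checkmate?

After Ra4: black king on a1; in check: yes, from the white rook on a4.
Black has 3 legal replies: Kb2, Kb1, Bxa4.
In check but a legal move exists → not checkmate.

no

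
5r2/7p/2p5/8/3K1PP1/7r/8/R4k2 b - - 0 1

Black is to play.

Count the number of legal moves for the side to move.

3

Black to move; king on f1.
In check: yes, from the white rook on a1.
Legal moves: Kg2, Kf2, Ke2.
Count: 3.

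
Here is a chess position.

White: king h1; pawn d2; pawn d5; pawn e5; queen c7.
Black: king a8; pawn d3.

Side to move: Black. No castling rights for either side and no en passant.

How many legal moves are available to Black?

0

Black to move; king on a8.
In check: no.
Legal moves: none.
Count: 0.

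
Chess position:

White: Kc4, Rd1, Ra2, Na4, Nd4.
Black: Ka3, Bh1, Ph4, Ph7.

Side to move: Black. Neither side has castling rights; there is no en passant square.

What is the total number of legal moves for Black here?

Black to move; king on a3.
In check: yes, from the white rook on a2.
Legal moves: Kxa2.
Count: 1.

1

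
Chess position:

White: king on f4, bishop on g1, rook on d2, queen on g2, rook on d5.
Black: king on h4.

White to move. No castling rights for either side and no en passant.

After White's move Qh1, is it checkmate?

After Qh1: black king on h4; in check: yes, from the white queen on h1.
King squares — g3: attacked by Kf4; h3: attacked by Qh1; g4: attacked by Kf4; g5: attacked by Kf4; h5: attacked by Qh1.
Black has no legal moves → checkmate.

yes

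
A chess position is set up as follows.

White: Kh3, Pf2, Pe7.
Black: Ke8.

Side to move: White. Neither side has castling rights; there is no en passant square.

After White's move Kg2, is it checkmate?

no

After Kg2: black king on e8; in check: no.
Black is not in check, so this cannot be checkmate.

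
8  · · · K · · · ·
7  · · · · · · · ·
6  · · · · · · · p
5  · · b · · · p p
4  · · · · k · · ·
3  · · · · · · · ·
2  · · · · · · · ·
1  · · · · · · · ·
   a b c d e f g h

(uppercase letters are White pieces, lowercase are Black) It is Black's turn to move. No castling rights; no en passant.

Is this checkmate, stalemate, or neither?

neither

Black to move; black king on e4.
In check: no.
Legal moves for Black include: Bf8, Be7+, Ba7, Bd6, Bb6+, Bd4, Bb4, Be3, Ba3, Bf2, Bg1, Kf5, Ke5, Kd5, Kf4, Kd4, Kf3, Ke3, ... (list truncated; more exist).
Black has legal moves and is not in check → neither.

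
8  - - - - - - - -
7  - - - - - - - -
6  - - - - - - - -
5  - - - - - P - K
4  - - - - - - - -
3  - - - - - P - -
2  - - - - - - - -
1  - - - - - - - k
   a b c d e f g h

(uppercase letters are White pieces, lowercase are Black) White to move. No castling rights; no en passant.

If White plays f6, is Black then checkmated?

After f6: black king on h1; in check: no.
Black is not in check, so this cannot be checkmate.

no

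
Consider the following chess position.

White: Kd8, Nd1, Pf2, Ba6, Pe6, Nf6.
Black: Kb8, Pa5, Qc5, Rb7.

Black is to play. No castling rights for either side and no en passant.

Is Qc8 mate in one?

After Qc8: white king on d8; in check: yes, from the black queen on c8.
King squares — c7: attacked by Rb7; d7: attacked by Rb7; e7: attacked by Rb7; c8: attacked by Kb8; e8: attacked by Qc8.
White has no legal moves → checkmate.

yes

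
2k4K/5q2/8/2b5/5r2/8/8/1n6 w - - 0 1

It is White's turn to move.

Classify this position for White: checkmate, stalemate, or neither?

White to move; white king on h8.
In check: no.
King squares — g7: attacked by Qf7; h7: attacked by Qf7; g8: attacked by Qf7.
Legal moves for White: none.
Not in check and no legal moves → stalemate.

stalemate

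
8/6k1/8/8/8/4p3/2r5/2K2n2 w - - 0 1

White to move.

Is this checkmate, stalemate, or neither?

White to move; white king on c1.
In check: yes, from the black rook on c2.
King squares — b1: available; d1: available; b2: attacked by Rc2; c2: available; d2: attacked by Nf1.
Legal moves for White: Kxc2, Kd1, Kb1.
White is in check but has 3 legal moves → neither.

neither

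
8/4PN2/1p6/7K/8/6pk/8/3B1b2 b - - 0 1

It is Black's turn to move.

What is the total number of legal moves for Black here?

10

Black to move; king on h3.
In check: no.
Legal moves: Kh2, Kg2, Ba6, Bb5, Bc4, Bd3, Bg2, Be2+, b5, g2.
Count: 10.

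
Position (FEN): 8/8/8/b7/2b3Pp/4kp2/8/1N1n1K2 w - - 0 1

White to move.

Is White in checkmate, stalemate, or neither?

White to move; white king on f1.
In check: yes, from the black bishop on c4.
Legal moves for White: Kg1.
White is in check but has 1 legal move → neither.

neither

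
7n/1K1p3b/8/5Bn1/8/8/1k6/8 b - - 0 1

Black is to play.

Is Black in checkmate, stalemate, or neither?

neither

Black to move; black king on b2.
In check: no.
Legal moves for Black: Nhf7, Ng6, Bg8, Bg6, Bxf5, Ngf7, Ne6, Ne4, Nh3, Nf3, Kc3, Kb3, Ka3, Ka2, Kc1, Ka1, d6, d5.
Black has 18 legal moves and is not in check → neither.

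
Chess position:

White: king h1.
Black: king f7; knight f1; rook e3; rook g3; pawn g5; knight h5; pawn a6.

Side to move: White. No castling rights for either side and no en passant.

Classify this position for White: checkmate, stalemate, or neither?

stalemate

White to move; white king on h1.
In check: no.
King squares — g1: attacked by Rg3; g2: attacked by Rg3; h2: attacked by Nf1.
Legal moves for White: none.
Not in check and no legal moves → stalemate.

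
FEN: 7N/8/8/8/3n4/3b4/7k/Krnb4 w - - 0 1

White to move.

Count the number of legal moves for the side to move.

White to move; king on a1.
In check: yes, from the black rook on b1.
Legal moves: none.
Count: 0.

0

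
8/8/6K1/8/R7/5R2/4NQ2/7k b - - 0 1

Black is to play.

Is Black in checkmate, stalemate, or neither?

stalemate

Black to move; black king on h1.
In check: no.
King squares — g1: attacked by Ne2; g2: attacked by Qf2; h2: attacked by Qf2.
Legal moves for Black: none.
Not in check and no legal moves → stalemate.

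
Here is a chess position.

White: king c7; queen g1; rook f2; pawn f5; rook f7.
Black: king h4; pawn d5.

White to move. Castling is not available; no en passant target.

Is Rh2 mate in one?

yes

After Rh2: black king on h4; in check: yes, from the white rook on h2.
King squares — g3: attacked by Qg1; h3: attacked by Rh2; g4: attacked by Qg1; g5: attacked by Qg1; h5: attacked by Rh2.
Black has no legal moves → checkmate.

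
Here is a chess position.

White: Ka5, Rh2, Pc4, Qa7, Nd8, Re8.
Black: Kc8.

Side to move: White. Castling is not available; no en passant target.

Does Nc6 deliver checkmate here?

After Nc6: black king on c8; in check: yes, from the white rook on e8.
King squares — b7: attacked by Qa7; c7: attacked by Qa7; d7: attacked by Qa7; b8: attacked by Nc6; d8: attacked by Nc6.
Black has no legal moves → checkmate.

yes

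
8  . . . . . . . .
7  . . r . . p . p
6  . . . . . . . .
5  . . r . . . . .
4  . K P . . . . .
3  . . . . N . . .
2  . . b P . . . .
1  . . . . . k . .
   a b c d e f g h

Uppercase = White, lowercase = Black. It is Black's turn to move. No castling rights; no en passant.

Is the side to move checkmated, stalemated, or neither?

neither

Black to move; black king on f1.
In check: yes, from the white knight on e3.
Legal moves for Black: Kf2, Ke2, Kg1, Ke1.
Black is in check but has 4 legal moves → neither.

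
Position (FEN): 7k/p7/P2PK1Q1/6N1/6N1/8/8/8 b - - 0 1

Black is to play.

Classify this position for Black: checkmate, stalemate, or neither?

Black to move; black king on h8.
In check: no.
King squares — g7: attacked by Qg6; h7: attacked by Ng5; g8: attacked by Qg6.
Legal moves for Black: none.
Not in check and no legal moves → stalemate.

stalemate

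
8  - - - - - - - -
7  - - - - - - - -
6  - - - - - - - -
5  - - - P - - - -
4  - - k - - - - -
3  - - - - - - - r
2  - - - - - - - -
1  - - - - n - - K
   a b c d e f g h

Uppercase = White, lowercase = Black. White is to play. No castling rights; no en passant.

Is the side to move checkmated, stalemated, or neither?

White to move; white king on h1.
In check: yes, from the black rook on h3.
Legal moves for White: Kg1.
White is in check but has 1 legal move → neither.

neither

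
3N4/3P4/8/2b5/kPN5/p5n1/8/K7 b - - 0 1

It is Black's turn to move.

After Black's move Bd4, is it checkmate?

After Bd4: white king on a1; in check: yes, from the black bishop on d4.
White has 3 legal replies: Ka2, Kb1, Nb2+.
In check but a legal move exists → not checkmate.

no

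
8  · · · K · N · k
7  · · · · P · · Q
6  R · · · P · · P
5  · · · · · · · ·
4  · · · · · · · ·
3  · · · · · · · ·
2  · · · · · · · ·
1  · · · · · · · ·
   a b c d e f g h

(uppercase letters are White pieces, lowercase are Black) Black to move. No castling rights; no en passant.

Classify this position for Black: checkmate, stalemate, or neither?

checkmate

Black to move; black king on h8.
In check: yes, from the white queen on h7.
King squares — g7: attacked by Ph6; h7: attacked by Nf8; g8: attacked by Qh7.
Legal moves for Black: none.
In check with no legal moves → checkmate.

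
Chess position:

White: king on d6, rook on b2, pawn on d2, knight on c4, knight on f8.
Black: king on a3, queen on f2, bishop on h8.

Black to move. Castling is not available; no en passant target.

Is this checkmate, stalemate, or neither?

Black to move; black king on a3.
In check: yes, from the white knight on c4.
King squares — a2: attacked by Rb2; b2: attacked by Nc4; b3: attacked by Rb2; a4: available; b4: attacked by Rb2.
Legal moves for Black: Ka4.
Black is in check but has 1 legal move → neither.

neither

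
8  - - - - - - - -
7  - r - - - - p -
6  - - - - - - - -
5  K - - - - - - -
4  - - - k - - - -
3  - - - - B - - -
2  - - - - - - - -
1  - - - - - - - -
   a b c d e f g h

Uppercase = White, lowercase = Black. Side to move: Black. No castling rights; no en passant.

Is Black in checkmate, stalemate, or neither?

Black to move; black king on d4.
In check: yes, from the white bishop on e3.
King squares — c3: available; d3: available; e3: available; c4: available; e4: available; c5: attacked by Be3; d5: available; e5: available.
Legal moves for Black: Ke5, Kd5, Ke4, Kc4, Kxe3, Kd3, Kc3.
Black is in check but has 7 legal moves → neither.

neither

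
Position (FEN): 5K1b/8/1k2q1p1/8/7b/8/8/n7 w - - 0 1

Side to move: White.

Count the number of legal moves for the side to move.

White to move; king on f8.
In check: no.
Legal moves: none.
Count: 0.

0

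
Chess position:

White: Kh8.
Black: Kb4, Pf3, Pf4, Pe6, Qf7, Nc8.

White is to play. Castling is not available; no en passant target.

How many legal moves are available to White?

White to move; king on h8.
In check: no.
Legal moves: none.
Count: 0.

0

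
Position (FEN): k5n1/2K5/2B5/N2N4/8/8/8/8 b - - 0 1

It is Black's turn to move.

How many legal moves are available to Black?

Black to move; king on a8.
In check: yes, from the white bishop on c6.
Legal moves: Ka7.
Count: 1.

1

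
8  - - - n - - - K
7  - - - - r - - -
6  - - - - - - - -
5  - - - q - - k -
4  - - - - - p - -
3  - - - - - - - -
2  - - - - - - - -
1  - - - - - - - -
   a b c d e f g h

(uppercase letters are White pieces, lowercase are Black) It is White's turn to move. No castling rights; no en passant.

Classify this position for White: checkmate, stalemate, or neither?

stalemate

White to move; white king on h8.
In check: no.
King squares — g7: attacked by Re7; h7: attacked by Re7; g8: attacked by Qd5.
Legal moves for White: none.
Not in check and no legal moves → stalemate.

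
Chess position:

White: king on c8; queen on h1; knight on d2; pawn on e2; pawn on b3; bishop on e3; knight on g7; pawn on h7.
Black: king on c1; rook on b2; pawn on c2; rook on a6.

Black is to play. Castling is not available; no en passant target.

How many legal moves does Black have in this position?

0

Black to move; king on c1.
In check: yes, from the white queen on h1.
Legal moves: none.
Count: 0.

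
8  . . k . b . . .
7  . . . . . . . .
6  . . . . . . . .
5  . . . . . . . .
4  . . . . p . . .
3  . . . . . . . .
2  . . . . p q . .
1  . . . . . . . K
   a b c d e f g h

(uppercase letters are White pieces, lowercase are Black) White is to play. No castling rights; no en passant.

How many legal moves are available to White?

White to move; king on h1.
In check: no.
Legal moves: none.
Count: 0.

0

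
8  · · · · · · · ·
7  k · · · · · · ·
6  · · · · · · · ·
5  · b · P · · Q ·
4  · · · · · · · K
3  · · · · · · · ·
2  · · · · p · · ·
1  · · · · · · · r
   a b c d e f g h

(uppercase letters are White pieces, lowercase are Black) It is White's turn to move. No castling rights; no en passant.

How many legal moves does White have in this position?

White to move; king on h4.
In check: yes, from the black rook on h1.
Legal moves: Kg4, Kg3.
Count: 2.

2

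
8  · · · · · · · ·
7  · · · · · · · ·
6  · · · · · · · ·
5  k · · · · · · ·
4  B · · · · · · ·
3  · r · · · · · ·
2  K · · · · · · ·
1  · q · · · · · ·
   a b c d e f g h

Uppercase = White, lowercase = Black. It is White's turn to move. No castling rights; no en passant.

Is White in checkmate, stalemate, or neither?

White to move; white king on a2.
In check: yes, from the black queen on b1.
King squares — a1: attacked by Qb1; b1: attacked by Rb3; b2: attacked by Qb1; a3: attacked by Rb3; b3: attacked by Qb1.
Legal moves for White: none.
In check with no legal moves → checkmate.

checkmate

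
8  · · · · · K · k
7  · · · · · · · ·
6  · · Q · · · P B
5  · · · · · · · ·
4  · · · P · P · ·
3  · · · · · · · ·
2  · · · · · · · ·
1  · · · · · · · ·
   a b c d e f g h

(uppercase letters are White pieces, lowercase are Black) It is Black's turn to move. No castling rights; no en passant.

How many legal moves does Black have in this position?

Black to move; king on h8.
In check: no.
Legal moves: none.
Count: 0.

0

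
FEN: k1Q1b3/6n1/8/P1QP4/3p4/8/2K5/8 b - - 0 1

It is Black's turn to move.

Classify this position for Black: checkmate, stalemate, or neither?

Black to move; black king on a8.
In check: yes, from the white queen on c8.
King squares — a7: attacked by Qc5; b7: attacked by Qc8; b8: attacked by Qc8.
Legal moves for Black: none.
In check with no legal moves → checkmate.

checkmate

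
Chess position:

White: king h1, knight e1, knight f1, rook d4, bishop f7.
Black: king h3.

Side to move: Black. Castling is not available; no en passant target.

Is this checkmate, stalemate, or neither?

Black to move; black king on h3.
In check: no.
King squares — g2: attacked by Ne1; h2: attacked by Nf1; g3: attacked by Nf1; g4: attacked by Rd4; h4: attacked by Rd4.
Legal moves for Black: none.
Not in check and no legal moves → stalemate.

stalemate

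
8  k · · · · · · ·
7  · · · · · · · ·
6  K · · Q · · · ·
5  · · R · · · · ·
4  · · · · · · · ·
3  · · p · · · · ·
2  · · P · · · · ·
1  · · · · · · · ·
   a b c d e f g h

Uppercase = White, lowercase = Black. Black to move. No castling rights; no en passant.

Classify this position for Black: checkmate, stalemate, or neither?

stalemate

Black to move; black king on a8.
In check: no.
King squares — a7: attacked by Ka6; b7: attacked by Ka6; b8: attacked by Qd6.
Legal moves for Black: none.
Not in check and no legal moves → stalemate.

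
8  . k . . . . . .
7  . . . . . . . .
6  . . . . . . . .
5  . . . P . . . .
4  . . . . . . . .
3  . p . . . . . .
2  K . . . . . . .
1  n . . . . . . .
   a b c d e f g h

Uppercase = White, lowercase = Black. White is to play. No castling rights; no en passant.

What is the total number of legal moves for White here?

4

White to move; king on a2.
In check: yes, from the black pawn on b3.
Legal moves: Ka3, Kb2, Kb1, Kxa1.
Count: 4.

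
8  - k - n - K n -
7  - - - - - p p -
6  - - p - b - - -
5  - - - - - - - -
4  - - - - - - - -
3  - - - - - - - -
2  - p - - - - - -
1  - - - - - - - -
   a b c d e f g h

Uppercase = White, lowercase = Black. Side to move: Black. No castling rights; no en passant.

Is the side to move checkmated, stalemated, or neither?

neither

Black to move; black king on b8.
In check: no.
Legal moves for Black include: Ne7, Nh6, Nf6, Nb7, Kc8, Ka8, Kc7, Kb7, Ka7, Bc8, Bd7, Bf5, Bd5, Bg4, Bc4, Bh3, Bb3, Ba2, ... (list truncated; more exist).
Black has legal moves and is not in check → neither.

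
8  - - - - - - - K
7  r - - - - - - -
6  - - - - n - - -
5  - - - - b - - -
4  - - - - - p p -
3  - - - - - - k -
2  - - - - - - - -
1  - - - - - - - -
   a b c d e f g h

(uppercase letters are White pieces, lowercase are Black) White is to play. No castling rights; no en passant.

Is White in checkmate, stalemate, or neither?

neither

White to move; white king on h8.
In check: yes, from the black bishop on e5.
King squares — g7: attacked by Be5; h7: attacked by Ra7; g8: available.
Legal moves for White: Kg8.
White is in check but has 1 legal move → neither.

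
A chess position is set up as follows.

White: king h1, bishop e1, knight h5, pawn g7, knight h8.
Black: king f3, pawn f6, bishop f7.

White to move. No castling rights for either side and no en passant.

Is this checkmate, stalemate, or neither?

neither

White to move; white king on h1.
In check: no.
Legal moves for White: Nxf7, Ng6, Nxf6, Nf4, Ng3, Kh2, Kg1, Ba5, Bh4, Bb4, Bg3, Bc3, Bf2, Bd2, g8=Q, g8=R, g8=B, g8=N.
White has 18 legal moves and is not in check → neither.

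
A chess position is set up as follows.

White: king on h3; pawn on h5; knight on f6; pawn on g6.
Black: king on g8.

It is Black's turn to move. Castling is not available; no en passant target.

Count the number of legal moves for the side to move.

Black to move; king on g8.
In check: yes, from the white knight on f6.
Legal moves: Kh8, Kf8, Kg7.
Count: 3.

3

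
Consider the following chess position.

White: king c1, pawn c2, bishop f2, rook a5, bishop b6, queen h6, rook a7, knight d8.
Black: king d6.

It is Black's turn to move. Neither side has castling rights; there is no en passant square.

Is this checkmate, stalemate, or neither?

checkmate

Black to move; black king on d6.
In check: yes, from the white queen on h6.
King squares — c5: attacked by Bf2; d5: attacked by Ra5; e5: attacked by Ra5; c6: attacked by Qh6; e6: attacked by Qh6; c7: attacked by Bb6; d7: attacked by Ra7; e7: attacked by Ra7.
Legal moves for Black: none.
In check with no legal moves → checkmate.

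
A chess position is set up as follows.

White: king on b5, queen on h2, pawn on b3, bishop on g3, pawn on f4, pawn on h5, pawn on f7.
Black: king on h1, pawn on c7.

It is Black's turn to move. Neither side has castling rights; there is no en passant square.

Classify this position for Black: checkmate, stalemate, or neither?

Black to move; black king on h1.
In check: yes, from the white queen on h2.
King squares — g1: attacked by Qh2; g2: attacked by Qh2; h2: attacked by Bg3.
Legal moves for Black: none.
In check with no legal moves → checkmate.

checkmate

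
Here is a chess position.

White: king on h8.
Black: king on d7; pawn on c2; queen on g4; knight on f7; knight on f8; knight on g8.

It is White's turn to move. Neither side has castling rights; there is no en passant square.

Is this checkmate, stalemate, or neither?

checkmate

White to move; white king on h8.
In check: yes, from the black knight on f7.
King squares — g7: attacked by Qg4; h7: attacked by Nf8; g8: attacked by Qg4.
Legal moves for White: none.
In check with no legal moves → checkmate.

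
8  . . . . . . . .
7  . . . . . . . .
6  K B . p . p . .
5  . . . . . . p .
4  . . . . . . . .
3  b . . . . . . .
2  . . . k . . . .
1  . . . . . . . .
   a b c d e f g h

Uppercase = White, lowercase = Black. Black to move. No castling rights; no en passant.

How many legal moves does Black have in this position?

14

Black to move; king on d2.
In check: no.
Legal moves: Bc5, Bb4, Bb2, Bc1, Kd3, Kc3, Ke2, Kc2, Ke1, Kd1, Kc1, f5, d5, g4.
Count: 14.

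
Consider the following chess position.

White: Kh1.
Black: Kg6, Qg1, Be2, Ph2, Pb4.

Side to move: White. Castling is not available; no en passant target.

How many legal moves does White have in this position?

White to move; king on h1.
In check: yes, from the black queen on g1.
Legal moves: none.
Count: 0.

0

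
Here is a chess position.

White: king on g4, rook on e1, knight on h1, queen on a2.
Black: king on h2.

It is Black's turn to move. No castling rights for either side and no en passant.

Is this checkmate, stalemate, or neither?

checkmate

Black to move; black king on h2.
In check: yes, from the white queen on a2.
King squares — g1: attacked by Re1; h1: attacked by Re1; g2: attacked by Qa2; g3: attacked by Nh1; h3: attacked by Kg4.
Legal moves for Black: none.
In check with no legal moves → checkmate.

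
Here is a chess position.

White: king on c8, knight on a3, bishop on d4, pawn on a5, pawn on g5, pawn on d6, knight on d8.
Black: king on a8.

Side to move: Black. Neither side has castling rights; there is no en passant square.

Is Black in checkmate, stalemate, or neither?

stalemate

Black to move; black king on a8.
In check: no.
King squares — a7: attacked by Bd4; b7: attacked by Kc8; b8: attacked by Kc8.
Legal moves for Black: none.
Not in check and no legal moves → stalemate.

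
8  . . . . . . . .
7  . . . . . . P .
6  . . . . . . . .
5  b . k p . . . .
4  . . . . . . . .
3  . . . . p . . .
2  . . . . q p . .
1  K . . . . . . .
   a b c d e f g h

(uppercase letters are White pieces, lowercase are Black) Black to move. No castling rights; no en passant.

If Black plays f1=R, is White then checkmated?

yes

After f1=R: white king on a1; in check: yes, from the black rook on f1.
King squares — b1: attacked by Rf1; a2: attacked by Qe2; b2: attacked by Qe2.
White has no legal moves → checkmate.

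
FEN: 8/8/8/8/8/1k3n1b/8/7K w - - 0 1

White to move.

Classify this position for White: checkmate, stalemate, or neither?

stalemate

White to move; white king on h1.
In check: no.
King squares — g1: attacked by Nf3; g2: attacked by Bh3; h2: attacked by Nf3.
Legal moves for White: none.
Not in check and no legal moves → stalemate.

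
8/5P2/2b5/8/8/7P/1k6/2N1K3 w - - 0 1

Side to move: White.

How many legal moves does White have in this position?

14

White to move; king on e1.
In check: no.
Legal moves: Kf2, Ke2, Kd2, Kf1, Kd1, Nd3+, Nb3, Ne2, Na2, f8=Q, f8=R, f8=B, f8=N, h4.
Count: 14.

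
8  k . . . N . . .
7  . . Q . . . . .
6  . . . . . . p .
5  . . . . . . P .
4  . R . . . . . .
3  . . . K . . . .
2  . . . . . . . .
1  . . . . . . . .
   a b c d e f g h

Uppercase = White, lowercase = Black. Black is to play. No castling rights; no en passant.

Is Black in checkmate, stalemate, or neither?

Black to move; black king on a8.
In check: no.
King squares — a7: attacked by Qc7; b7: attacked by Rb4; b8: attacked by Rb4.
Legal moves for Black: none.
Not in check and no legal moves → stalemate.

stalemate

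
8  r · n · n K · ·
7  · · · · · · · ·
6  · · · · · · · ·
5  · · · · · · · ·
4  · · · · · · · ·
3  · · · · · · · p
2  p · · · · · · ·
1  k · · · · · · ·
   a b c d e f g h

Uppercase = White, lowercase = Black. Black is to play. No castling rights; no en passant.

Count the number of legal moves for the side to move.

Black to move; king on a1.
In check: no.
Legal moves: Ng7, Nc7, Nf6, Ned6, Ne7, Na7, Ncd6, Nb6, Rb8, Ra7, Ra6, Ra5, Ra4, Ra3, Kb2, Kb1, h2.
Count: 17.

17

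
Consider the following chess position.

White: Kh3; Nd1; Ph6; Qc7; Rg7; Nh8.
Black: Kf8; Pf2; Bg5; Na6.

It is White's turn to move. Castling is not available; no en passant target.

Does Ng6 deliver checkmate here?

no

After Ng6: black king on f8; in check: yes, from the white knight on g6.
Black has 1 legal reply: Ke8.
In check but a legal move exists → not checkmate.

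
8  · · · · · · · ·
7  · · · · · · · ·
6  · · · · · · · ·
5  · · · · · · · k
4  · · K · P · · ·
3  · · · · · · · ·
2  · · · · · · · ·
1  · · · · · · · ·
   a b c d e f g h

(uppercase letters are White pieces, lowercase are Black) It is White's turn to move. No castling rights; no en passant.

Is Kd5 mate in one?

After Kd5: black king on h5; in check: no.
Black is not in check, so this cannot be checkmate.

no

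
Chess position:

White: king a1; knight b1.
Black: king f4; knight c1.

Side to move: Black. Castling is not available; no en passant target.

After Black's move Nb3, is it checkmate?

After Nb3: white king on a1; in check: yes, from the black knight on b3.
White has 2 legal replies: Kb2, Ka2.
In check but a legal move exists → not checkmate.

no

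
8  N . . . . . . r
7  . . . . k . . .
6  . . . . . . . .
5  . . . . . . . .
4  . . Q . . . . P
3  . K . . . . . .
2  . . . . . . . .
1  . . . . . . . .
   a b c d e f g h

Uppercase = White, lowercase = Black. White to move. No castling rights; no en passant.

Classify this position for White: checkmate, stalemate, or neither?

neither

White to move; white king on b3.
In check: no.
Legal moves for White include: Nc7, Nb6, Qg8, Qc8, Qf7+, Qc7+, Qe6+, Qc6, Qa6, Qd5, Qc5+, Qb5, Qg4, Qf4, Qe4+, Qd4, Qb4+, Qa4, ... (list truncated; more exist).
White has legal moves and is not in check → neither.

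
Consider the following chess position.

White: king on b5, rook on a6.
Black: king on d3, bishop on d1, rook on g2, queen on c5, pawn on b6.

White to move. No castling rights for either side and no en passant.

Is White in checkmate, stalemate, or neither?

White to move; white king on b5.
In check: yes, from the black queen on c5.
King squares — a4: attacked by Bd1; b4: attacked by Qc5; c4: attacked by Kd3; a5: attacked by Qc5; c5: attacked by Pb6; a6: own rook; b6: attacked by Qc5; c6: attacked by Qc5.
Legal moves for White: none.
In check with no legal moves → checkmate.

checkmate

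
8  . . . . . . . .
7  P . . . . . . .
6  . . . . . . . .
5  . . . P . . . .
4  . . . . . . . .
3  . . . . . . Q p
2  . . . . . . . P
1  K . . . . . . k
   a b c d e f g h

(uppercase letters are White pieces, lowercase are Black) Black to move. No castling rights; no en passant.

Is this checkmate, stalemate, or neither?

Black to move; black king on h1.
In check: no.
King squares — g1: attacked by Qg3; g2: attacked by Qg3; h2: attacked by Qg3.
Legal moves for Black: none.
Not in check and no legal moves → stalemate.

stalemate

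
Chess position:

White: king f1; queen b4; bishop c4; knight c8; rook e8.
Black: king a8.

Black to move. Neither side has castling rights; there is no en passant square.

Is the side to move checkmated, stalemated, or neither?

stalemate

Black to move; black king on a8.
In check: no.
King squares — a7: attacked by Nc8; b7: attacked by Qb4; b8: attacked by Qb4.
Legal moves for Black: none.
Not in check and no legal moves → stalemate.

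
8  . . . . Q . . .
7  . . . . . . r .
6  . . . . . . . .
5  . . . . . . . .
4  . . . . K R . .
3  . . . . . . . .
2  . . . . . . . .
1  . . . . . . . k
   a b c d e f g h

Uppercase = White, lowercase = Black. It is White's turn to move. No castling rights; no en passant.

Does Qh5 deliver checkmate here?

After Qh5: black king on h1; in check: yes, from the white queen on h5.
Black has 2 legal replies: Kg2, Kg1.
In check but a legal move exists → not checkmate.

no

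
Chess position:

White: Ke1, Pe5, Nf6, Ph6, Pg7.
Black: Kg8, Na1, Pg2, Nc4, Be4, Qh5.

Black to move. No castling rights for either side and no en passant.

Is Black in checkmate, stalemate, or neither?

Black to move; black king on g8.
In check: yes, from the white knight on f6.
Legal moves for Black: Kf7.
Black is in check but has 1 legal move → neither.

neither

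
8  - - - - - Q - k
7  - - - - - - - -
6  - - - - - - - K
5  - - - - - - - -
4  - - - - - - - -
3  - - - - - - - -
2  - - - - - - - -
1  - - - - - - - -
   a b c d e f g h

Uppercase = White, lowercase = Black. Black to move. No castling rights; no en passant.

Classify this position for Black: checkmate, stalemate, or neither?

checkmate

Black to move; black king on h8.
In check: yes, from the white queen on f8.
King squares — g7: attacked by Kh6; h7: attacked by Kh6; g8: attacked by Qf8.
Legal moves for Black: none.
In check with no legal moves → checkmate.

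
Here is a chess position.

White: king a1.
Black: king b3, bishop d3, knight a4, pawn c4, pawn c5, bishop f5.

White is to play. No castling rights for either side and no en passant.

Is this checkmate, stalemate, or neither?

White to move; white king on a1.
In check: no.
King squares — b1: attacked by Bd3; a2: attacked by Kb3; b2: attacked by Kb3.
Legal moves for White: none.
Not in check and no legal moves → stalemate.

stalemate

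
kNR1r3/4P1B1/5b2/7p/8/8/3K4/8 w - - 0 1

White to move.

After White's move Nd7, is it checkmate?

After Nd7: black king on a8; in check: yes, from the white rook on c8.
Black has 3 legal replies: Kb7, Ka7, Rxc8.
In check but a legal move exists → not checkmate.

no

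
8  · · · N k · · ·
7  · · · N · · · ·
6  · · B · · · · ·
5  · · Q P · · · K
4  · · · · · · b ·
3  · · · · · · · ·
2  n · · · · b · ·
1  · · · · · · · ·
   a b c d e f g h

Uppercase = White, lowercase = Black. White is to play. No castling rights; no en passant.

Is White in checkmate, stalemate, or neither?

neither

White to move; white king on h5.
In check: yes, from the black bishop on g4.
King squares — g4: available; h4: attacked by Bf2; g5: available; g6: available; h6: available.
Legal moves for White: Kh6, Kg6, Kg5, Kxg4.
White is in check but has 4 legal moves → neither.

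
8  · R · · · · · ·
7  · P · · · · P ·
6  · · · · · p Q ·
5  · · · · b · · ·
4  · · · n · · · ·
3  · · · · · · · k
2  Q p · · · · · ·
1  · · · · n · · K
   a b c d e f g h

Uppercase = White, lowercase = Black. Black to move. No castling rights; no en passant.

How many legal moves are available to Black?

24

Black to move; king on h3.
In check: no.
Legal moves: Bxb8, Bc7, Bd6, Bf4, Bg3, Bh2, Ne6, Nc6, Nf5, Nb5, Ndf3, Nb3, Ne2, Ndc2, Kh4, Nef3, Nd3, Ng2, Nec2, f5, b1=Q, b1=R, b1=B, b1=N.
Count: 24.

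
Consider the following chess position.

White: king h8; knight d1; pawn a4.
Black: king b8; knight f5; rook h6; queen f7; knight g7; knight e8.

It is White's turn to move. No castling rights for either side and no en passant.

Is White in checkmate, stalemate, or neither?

White to move; white king on h8.
In check: yes, from the black rook on h6.
King squares — g7: attacked by Nf5; h7: attacked by Rh6; g8: attacked by Qf7.
Legal moves for White: none.
In check with no legal moves → checkmate.

checkmate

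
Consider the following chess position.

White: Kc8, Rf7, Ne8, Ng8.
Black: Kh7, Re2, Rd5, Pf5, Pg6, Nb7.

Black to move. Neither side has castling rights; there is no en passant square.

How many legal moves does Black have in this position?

2

Black to move; king on h7.
In check: yes, from the white rook on f7.
Legal moves: Kh8, Kxg8.
Count: 2.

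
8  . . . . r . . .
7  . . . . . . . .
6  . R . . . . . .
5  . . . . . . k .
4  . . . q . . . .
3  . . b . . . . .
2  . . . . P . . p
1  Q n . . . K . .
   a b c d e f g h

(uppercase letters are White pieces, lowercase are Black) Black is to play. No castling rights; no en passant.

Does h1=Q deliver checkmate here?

yes

After h1=Q: white king on f1; in check: yes, from the black queen on h1.
King squares — e1: attacked by Qh1; g1: attacked by Qh1; e2: own pawn; f2: attacked by Qd4; g2: attacked by Qh1.
White has no legal moves → checkmate.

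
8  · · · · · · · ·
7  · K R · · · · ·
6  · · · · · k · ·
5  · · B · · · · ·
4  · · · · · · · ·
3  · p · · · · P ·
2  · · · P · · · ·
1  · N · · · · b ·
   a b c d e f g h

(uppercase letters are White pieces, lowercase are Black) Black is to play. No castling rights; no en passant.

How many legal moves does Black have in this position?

Black to move; king on f6.
In check: no.
Legal moves: Kg6, Ke6, Kg5, Kf5, Ke5, Bxc5, Bd4, Be3, Bh2, Bf2, b2.
Count: 11.

11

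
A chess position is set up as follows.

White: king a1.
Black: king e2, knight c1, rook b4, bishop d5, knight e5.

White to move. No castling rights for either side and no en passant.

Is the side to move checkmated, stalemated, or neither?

White to move; white king on a1.
In check: no.
King squares — b1: attacked by Rb4; a2: attacked by Nc1; b2: attacked by Rb4.
Legal moves for White: none.
Not in check and no legal moves → stalemate.

stalemate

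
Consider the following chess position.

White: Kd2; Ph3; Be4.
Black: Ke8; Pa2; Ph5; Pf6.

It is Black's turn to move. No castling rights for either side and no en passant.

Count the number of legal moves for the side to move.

Black to move; king on e8.
In check: no.
Legal moves: Kf8, Kd8, Kf7, Ke7, Kd7, f5, h4, a1=Q, a1=R, a1=B, a1=N.
Count: 11.

11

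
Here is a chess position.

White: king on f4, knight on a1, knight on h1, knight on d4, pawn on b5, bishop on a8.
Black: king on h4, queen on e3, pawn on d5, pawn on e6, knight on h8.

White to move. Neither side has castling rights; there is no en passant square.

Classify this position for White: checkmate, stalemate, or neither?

White to move; white king on f4.
In check: yes, from the black queen on e3.
King squares — e3: available; f3: attacked by Qe3; g3: attacked by Qe3; e4: attacked by Qe3; g4: attacked by Kh4; e5: attacked by Qe3; f5: attacked by Pe6; g5: attacked by Qe3.
Legal moves for White: Kxe3.
White is in check but has 1 legal move → neither.

neither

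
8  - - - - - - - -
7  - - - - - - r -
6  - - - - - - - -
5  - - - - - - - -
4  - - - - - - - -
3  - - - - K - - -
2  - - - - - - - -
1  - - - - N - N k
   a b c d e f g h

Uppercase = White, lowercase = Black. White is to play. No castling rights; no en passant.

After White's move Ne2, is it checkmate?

no

After Ne2: black king on h1; in check: no.
Black is not in check, so this cannot be checkmate.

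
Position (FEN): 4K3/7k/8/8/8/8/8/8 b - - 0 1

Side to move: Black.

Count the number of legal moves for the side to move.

5

Black to move; king on h7.
In check: no.
Legal moves: Kh8, Kg8, Kg7, Kh6, Kg6.
Count: 5.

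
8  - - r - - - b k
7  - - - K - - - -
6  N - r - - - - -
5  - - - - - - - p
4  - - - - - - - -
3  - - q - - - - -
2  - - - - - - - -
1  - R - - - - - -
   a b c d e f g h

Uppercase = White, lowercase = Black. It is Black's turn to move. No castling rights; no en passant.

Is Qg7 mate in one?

After Qg7: white king on d7; in check: yes, from the black queen on g7.
King squares — c6: attacked by Rc8; d6: attacked by Rc6; e6: attacked by Rc6; c7: attacked by Rc6; e7: attacked by Qg7; c8: attacked by Rc6; d8: attacked by Rc8; e8: attacked by Rc8.
White has no legal moves → checkmate.

yes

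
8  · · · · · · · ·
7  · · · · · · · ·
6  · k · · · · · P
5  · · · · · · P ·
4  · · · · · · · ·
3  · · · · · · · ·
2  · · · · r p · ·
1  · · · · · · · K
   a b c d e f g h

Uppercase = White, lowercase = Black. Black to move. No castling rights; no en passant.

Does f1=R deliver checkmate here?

After f1=R: white king on h1; in check: yes, from the black rook on f1.
King squares — g1: attacked by Rf1; g2: attacked by Re2; h2: attacked by Re2.
White has no legal moves → checkmate.

yes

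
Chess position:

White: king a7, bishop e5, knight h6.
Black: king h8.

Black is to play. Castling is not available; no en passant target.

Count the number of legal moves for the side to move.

Black to move; king on h8.
In check: yes, from the white bishop on e5.
Legal moves: Kh7.
Count: 1.

1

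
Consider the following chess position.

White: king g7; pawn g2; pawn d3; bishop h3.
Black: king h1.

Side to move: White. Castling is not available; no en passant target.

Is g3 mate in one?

no

After g3: black king on h1; in check: no.
Black is not in check, so this cannot be checkmate.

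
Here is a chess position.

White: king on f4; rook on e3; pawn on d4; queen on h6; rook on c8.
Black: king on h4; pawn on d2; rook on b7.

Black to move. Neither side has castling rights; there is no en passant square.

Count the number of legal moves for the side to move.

0

Black to move; king on h4.
In check: yes, from the white queen on h6.
Legal moves: none.
Count: 0.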